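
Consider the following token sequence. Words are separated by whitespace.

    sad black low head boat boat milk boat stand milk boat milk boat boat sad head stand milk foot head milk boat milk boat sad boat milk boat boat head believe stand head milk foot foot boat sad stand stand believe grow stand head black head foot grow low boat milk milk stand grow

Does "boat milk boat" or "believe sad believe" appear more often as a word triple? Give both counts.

"boat milk boat": 4 occurrences
"believe sad believe": 0 occurrences

"boat milk boat" (4 vs 0)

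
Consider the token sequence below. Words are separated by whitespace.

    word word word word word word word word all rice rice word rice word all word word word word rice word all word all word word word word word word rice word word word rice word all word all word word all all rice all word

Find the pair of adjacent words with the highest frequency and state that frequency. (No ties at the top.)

"word word", 18 times

Bigram frequencies (highest first):
  word word: 18
  word all: 7
  all word: 6
  rice word: 5
  word rice: 4
  all rice: 2
  … (3 more, each ≤ 1)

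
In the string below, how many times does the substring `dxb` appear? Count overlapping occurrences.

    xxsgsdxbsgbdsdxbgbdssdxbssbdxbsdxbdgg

Sliding a length-3 window over the 37 characters (35 positions):
  position 6–8: dxb
  position 14–16: dxb
  position 22–24: dxb
  position 28–30: dxb
  position 32–34: dxb

5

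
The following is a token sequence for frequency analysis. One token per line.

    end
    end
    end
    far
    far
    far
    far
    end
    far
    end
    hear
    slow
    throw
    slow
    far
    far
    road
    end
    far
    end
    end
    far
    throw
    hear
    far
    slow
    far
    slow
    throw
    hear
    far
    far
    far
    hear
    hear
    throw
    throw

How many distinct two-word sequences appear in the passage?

37 tokens → 36 bigram windows in total.
Repeated bigrams (each contributes count−1 duplicates):
  far far: 6
  end far: 4
  end end: 3
  far end: 3
  far slow: 2
  hear far: 2
  slow far: 2
  slow throw: 2
  … (1 more repeated)
17 duplicate windows → 36 − 17 = 19 distinct.

19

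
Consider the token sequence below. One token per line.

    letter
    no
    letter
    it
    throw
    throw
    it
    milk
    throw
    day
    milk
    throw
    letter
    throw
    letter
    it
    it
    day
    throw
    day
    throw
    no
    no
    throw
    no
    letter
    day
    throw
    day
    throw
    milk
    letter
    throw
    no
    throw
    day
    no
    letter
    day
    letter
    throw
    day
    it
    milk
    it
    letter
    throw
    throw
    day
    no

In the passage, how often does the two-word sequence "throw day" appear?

Scanning the 49 overlapping bigram windows for "throw day":
  position 9–10: throw day
  position 19–20: throw day
  position 28–29: throw day
  position 35–36: throw day
  position 41–42: throw day
  position 48–49: throw day

6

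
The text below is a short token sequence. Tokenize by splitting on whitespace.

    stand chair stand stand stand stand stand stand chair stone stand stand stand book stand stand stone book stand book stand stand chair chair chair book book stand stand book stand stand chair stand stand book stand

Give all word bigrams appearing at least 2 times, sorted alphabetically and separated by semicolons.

book stand; chair chair; chair stand; stand book; stand chair; stand stand

Bigram counts meeting the condition (at least 2 times):
  book stand: 6
  chair chair: 2
  chair stand: 2
  stand book: 4
  stand chair: 4
  stand stand: 12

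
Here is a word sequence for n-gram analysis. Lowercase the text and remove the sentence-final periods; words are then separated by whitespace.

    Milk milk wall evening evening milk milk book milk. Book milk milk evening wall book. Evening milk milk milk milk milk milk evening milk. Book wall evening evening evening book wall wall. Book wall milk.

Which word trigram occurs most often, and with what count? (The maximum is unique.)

Trigram frequencies (highest first):
  milk milk milk: 4
  wall evening evening: 2
  evening milk milk: 2
  milk book milk: 2
  milk milk evening: 2
  milk milk wall: 1
  … (20 more, each ≤ 1)

"milk milk milk", 4 times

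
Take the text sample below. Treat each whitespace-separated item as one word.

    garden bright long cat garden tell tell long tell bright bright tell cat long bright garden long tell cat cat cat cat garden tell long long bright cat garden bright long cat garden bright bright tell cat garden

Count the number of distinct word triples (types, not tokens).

38 tokens → 36 trigram windows in total.
Repeated trigrams (each contributes count−1 duplicates):
  bright bright tell: 2
  bright long cat: 2
  bright tell cat: 2
  cat cat cat: 2
  cat garden bright: 2
  cat garden tell: 2
  garden bright long: 2
  long cat garden: 2
8 duplicate windows → 36 − 8 = 28 distinct.

28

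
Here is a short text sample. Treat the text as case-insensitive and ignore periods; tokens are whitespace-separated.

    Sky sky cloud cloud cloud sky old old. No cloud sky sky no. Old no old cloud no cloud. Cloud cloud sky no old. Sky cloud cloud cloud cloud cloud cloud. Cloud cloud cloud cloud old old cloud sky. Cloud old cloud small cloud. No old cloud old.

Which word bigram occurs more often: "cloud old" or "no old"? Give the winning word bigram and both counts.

"no old" (4 vs 3)

"cloud old": 3 occurrences
"no old": 4 occurrences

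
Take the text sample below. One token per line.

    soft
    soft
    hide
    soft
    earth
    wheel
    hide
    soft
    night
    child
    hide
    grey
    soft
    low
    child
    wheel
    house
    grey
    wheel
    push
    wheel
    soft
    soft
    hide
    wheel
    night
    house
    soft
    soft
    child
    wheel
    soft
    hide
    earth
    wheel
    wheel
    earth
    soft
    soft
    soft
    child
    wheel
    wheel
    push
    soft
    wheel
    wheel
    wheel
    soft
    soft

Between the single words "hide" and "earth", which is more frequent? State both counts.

"hide" (5 vs 3)

"hide": 5 occurrences
"earth": 3 occurrences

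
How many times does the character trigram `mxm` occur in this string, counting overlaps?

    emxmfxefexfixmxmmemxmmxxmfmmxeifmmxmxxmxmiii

5

Sliding a length-3 window over the 44 characters (42 positions):
  position 2–4: mxm
  position 14–16: mxm
  position 19–21: mxm
  position 34–36: mxm
  position 39–41: mxm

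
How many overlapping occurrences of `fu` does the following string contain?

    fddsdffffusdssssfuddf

Sliding a length-2 window over the 21 characters (20 positions):
  position 9–10: fu
  position 17–18: fu

2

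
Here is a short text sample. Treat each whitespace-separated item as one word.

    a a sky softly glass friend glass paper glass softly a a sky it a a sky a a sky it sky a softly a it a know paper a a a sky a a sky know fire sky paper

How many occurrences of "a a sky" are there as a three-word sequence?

Scanning the 38 overlapping trigram windows for "a a sky":
  position 1–3: a a sky
  position 11–13: a a sky
  position 15–17: a a sky
  position 18–20: a a sky
  position 31–33: a a sky
  position 34–36: a a sky

6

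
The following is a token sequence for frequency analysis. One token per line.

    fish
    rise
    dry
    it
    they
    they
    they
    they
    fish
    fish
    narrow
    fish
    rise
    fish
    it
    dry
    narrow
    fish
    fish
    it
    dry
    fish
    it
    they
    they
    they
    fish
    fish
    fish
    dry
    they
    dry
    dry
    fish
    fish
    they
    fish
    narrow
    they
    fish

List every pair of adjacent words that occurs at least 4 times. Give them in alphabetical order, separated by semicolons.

Bigram counts meeting the condition (at least 4 times):
  fish fish: 5
  they fish: 4
  they they: 5

fish fish; they fish; they they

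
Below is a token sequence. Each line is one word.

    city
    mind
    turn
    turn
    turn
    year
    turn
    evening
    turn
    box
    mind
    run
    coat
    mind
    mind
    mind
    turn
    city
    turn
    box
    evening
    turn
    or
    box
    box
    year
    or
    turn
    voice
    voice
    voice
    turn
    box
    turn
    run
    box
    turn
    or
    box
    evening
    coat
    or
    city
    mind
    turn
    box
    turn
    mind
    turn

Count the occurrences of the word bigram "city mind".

Scanning the 48 overlapping bigram windows for "city mind":
  position 1–2: city mind
  position 43–44: city mind

2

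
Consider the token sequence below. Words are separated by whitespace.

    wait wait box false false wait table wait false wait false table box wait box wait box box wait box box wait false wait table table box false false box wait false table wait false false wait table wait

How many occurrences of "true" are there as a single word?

Scanning the 39 tokens for "true":
  (none found)

0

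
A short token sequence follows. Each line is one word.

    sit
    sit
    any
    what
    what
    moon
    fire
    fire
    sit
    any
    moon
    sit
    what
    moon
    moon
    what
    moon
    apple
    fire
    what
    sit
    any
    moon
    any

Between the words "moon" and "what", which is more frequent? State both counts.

"moon" (6 vs 5)

"moon": 6 occurrences
"what": 5 occurrences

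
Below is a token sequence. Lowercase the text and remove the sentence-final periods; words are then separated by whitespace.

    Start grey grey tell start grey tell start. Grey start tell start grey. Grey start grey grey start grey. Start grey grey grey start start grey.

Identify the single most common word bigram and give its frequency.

Bigram frequencies (highest first):
  start grey: 8
  grey grey: 5
  grey start: 5
  tell start: 3
  grey tell: 2
  start tell: 1
  … (1 more, each ≤ 1)

"start grey", 8 times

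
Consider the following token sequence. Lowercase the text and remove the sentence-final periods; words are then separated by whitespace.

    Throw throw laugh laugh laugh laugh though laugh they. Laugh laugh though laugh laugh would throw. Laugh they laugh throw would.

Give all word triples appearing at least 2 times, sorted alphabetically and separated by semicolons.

Trigram counts meeting the condition (at least 2 times):
  laugh laugh laugh: 2
  laugh laugh though: 2
  laugh they laugh: 2
  laugh though laugh: 2

laugh laugh laugh; laugh laugh though; laugh they laugh; laugh though laugh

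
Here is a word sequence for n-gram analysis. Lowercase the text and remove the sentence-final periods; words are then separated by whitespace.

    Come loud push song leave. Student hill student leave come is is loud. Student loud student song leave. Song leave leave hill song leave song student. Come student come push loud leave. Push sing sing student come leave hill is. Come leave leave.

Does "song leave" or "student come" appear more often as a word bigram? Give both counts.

"song leave" (4 vs 3)

"song leave": 4 occurrences
"student come": 3 occurrences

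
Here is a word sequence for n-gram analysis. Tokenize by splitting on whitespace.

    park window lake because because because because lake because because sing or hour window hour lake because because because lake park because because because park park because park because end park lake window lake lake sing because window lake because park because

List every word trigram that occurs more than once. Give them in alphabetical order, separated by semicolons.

Trigram counts meeting the condition (more than once):
  because because because: 4
  because because lake: 2
  because park because: 2
  lake because because: 3
  window lake because: 2

because because because; because because lake; because park because; lake because because; window lake because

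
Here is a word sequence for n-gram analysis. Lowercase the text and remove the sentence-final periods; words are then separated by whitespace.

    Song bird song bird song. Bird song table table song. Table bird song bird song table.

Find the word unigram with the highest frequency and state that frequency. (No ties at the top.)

"song", 7 times

Unigram frequencies (highest first):
  song: 7
  bird: 5
  table: 4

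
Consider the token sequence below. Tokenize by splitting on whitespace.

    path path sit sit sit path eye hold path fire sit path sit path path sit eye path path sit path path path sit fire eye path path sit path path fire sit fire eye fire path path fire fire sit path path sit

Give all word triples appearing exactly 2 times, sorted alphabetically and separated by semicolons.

Trigram counts meeting the condition (exactly 2 times):
  eye path path: 2
  fire sit path: 2
  path fire sit: 2
  path path fire: 2
  sit fire eye: 2

eye path path; fire sit path; path fire sit; path path fire; sit fire eye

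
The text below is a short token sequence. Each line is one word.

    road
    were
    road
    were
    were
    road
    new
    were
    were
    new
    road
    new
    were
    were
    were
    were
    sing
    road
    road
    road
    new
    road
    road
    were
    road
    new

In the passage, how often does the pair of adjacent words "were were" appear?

Scanning the 25 overlapping bigram windows for "were were":
  position 4–5: were were
  position 8–9: were were
  position 13–14: were were
  position 14–15: were were
  position 15–16: were were

5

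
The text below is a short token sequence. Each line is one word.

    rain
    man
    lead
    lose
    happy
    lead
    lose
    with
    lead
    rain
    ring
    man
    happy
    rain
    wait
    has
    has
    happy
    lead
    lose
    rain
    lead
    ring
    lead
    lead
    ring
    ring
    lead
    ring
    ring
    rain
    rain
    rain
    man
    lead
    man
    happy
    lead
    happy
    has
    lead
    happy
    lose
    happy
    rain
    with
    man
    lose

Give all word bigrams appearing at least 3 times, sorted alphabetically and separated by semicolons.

Bigram counts meeting the condition (at least 3 times):
  happy lead: 3
  lead lose: 3
  lead ring: 3

happy lead; lead lose; lead ring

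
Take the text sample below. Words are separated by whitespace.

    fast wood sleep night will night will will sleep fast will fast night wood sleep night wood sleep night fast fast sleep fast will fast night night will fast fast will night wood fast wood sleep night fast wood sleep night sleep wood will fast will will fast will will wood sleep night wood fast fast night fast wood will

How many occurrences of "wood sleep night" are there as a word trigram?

6

Scanning the 58 overlapping trigram windows for "wood sleep night":
  position 2–4: wood sleep night
  position 14–16: wood sleep night
  position 17–19: wood sleep night
  position 35–37: wood sleep night
  position 39–41: wood sleep night
  position 51–53: wood sleep night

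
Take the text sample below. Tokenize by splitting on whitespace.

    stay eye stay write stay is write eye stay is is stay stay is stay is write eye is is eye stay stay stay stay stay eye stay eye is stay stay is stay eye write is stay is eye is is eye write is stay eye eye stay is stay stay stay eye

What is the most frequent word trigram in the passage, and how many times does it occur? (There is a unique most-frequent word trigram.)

Trigram frequencies (highest first):
  stay stay stay: 4
  is stay stay: 3
  stay is stay: 3
  stay eye stay: 2
  stay is write: 2
  is write eye: 2
  … (27 more, each ≤ 2)

"stay stay stay", 4 times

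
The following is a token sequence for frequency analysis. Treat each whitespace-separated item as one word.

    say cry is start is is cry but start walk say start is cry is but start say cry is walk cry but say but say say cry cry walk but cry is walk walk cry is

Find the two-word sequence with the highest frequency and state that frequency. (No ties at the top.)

Bigram frequencies (highest first):
  cry is: 5
  say cry: 3
  start is: 2
  is cry: 2
  cry but: 2
  but start: 2
  … (17 more, each ≤ 2)

"cry is", 5 times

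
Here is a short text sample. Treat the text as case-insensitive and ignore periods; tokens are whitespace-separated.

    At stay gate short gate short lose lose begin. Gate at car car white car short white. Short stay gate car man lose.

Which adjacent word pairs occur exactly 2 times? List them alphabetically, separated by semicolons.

gate short; stay gate

Bigram counts meeting the condition (exactly 2 times):
  gate short: 2
  stay gate: 2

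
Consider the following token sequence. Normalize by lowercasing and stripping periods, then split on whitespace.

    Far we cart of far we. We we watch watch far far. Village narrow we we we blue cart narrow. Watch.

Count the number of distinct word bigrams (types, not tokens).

21 tokens → 20 bigram windows in total.
Repeated bigrams (each contributes count−1 duplicates):
  we we: 4
  far we: 2
4 duplicate windows → 20 − 4 = 16 distinct.

16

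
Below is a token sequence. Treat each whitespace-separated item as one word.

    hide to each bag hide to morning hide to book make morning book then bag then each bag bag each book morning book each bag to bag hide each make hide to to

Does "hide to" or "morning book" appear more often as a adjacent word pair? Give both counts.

"hide to": 4 occurrences
"morning book": 2 occurrences

"hide to" (4 vs 2)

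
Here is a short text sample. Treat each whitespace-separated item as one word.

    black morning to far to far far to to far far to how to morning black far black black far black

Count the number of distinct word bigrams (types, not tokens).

21 tokens → 20 bigram windows in total.
Repeated bigrams (each contributes count−1 duplicates):
  far to: 3
  to far: 3
  black far: 2
  far black: 2
  far far: 2
7 duplicate windows → 20 − 7 = 13 distinct.

13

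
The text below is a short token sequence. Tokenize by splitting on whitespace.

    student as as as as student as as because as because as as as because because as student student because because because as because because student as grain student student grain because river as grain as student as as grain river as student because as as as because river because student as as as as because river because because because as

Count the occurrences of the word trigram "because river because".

2

Scanning the 59 overlapping trigram windows for "because river because":
  position 48–50: because river because
  position 56–58: because river because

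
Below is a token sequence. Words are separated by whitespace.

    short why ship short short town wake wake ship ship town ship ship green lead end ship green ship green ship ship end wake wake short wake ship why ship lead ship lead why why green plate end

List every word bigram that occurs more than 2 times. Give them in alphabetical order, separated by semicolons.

ship green; ship ship

Bigram counts meeting the condition (more than 2 times):
  ship green: 3
  ship ship: 3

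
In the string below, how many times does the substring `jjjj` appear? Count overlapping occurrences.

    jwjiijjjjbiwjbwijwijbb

1

Sliding a length-4 window over the 22 characters (19 positions):
  position 6–9: jjjj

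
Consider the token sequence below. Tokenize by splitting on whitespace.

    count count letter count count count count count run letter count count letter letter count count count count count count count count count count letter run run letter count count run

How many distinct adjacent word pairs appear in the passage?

31 tokens → 30 bigram windows in total.
Repeated bigrams (each contributes count−1 duplicates):
  count count: 16
  letter count: 4
  count letter: 3
  count run: 2
  run letter: 2
22 duplicate windows → 30 − 22 = 8 distinct.

8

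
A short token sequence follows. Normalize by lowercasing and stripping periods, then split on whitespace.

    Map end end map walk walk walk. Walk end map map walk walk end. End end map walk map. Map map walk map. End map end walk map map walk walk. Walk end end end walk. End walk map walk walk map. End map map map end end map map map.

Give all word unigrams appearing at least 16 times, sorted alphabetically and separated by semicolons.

map; walk

Unigram counts meeting the condition (at least 16 times):
  map: 20
  walk: 16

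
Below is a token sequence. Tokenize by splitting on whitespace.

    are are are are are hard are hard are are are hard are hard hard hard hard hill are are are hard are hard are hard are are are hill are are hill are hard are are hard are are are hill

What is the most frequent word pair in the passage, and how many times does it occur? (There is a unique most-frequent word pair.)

Bigram frequencies (highest first):
  are are: 14
  are hard: 9
  hard are: 8
  hard hard: 3
  hill are: 3
  are hill: 3
  … (1 more, each ≤ 1)

"are are", 14 times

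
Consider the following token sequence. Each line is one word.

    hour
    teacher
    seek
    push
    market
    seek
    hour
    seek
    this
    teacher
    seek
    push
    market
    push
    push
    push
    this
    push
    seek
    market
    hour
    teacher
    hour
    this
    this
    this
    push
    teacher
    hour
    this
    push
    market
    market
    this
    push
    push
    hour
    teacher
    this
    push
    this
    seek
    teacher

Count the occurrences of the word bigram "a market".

0

Scanning the 42 overlapping bigram windows for "a market":
  (none found)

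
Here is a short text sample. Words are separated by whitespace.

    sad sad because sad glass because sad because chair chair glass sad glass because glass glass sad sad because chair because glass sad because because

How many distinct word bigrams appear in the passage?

13

25 tokens → 24 bigram windows in total.
Repeated bigrams (each contributes count−1 duplicates):
  sad because: 4
  glass sad: 3
  because chair: 2
  because glass: 2
  because sad: 2
  glass because: 2
  sad glass: 2
  sad sad: 2
11 duplicate windows → 24 − 11 = 13 distinct.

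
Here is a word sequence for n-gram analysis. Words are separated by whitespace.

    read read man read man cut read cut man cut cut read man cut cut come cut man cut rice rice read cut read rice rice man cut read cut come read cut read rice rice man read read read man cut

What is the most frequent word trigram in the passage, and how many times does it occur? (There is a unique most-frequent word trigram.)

"read man cut", 3 times

Trigram frequencies (highest first):
  read man cut: 3
  read read man: 2
  man cut read: 2
  cut read cut: 2
  cut man cut: 2
  man cut cut: 2
  … (23 more, each ≤ 2)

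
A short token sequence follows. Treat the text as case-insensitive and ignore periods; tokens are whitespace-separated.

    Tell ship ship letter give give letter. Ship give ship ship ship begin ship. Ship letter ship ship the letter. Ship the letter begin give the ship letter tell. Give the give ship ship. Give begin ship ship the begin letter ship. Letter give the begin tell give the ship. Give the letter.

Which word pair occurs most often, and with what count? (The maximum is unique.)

"ship ship", 7 times

Bigram frequencies (highest first):
  ship ship: 7
  give the: 5
  ship letter: 4
  letter ship: 4
  ship give: 3
  ship the: 3
  … (18 more, each ≤ 3)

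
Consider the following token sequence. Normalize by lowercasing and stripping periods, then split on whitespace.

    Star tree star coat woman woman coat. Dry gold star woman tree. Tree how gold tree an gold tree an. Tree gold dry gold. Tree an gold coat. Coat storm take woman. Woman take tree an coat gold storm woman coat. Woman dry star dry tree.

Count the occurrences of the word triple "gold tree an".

3

Scanning the 44 overlapping trigram windows for "gold tree an":
  position 15–17: gold tree an
  position 18–20: gold tree an
  position 24–26: gold tree an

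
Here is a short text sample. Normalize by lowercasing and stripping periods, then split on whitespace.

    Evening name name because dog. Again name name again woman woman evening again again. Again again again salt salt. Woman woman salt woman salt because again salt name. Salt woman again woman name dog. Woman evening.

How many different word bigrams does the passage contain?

36 tokens → 35 bigram windows in total.
Repeated bigrams (each contributes count−1 duplicates):
  again again: 4
  salt woman: 3
  again salt: 2
  again woman: 2
  name name: 2
  woman evening: 2
  woman salt: 2
  woman woman: 2
11 duplicate windows → 35 − 11 = 24 distinct.

24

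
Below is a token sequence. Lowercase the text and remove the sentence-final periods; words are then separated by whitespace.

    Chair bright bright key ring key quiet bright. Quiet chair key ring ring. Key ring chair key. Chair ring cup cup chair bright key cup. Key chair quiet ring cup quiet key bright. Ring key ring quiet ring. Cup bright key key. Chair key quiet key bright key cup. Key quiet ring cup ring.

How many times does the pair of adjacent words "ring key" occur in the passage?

Scanning the 53 overlapping bigram windows for "ring key":
  position 5–6: ring key
  position 13–14: ring key
  position 34–35: ring key

3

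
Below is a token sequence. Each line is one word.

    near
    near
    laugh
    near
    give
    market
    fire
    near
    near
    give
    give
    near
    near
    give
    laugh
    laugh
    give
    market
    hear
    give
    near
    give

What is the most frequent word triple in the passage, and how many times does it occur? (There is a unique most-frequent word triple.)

Trigram frequencies (highest first):
  near near give: 2
  near near laugh: 1
  near laugh near: 1
  laugh near give: 1
  near give market: 1
  give market fire: 1
  … (13 more, each ≤ 1)

"near near give", 2 times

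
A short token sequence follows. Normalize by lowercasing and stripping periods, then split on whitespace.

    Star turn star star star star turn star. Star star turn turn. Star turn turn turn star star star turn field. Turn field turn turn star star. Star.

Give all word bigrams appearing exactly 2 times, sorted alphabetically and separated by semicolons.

field turn; turn field

Bigram counts meeting the condition (exactly 2 times):
  field turn: 2
  turn field: 2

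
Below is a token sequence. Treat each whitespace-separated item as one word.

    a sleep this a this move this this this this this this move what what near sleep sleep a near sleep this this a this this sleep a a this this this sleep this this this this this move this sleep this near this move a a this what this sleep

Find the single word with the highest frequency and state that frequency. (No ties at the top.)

Unigram frequencies (highest first):
  this: 25
  a: 8
  sleep: 8
  move: 4
  what: 3
  near: 3

"this", 25 times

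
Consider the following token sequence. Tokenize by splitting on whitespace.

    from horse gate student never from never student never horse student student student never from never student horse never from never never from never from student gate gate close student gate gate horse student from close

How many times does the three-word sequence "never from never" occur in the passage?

4

Scanning the 34 overlapping trigram windows for "never from never":
  position 5–7: never from never
  position 14–16: never from never
  position 19–21: never from never
  position 22–24: never from never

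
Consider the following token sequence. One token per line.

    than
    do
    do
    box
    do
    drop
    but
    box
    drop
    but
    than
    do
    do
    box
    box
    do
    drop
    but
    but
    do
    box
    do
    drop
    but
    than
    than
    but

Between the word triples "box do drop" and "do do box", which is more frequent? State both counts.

"box do drop" (3 vs 2)

"box do drop": 3 occurrences
"do do box": 2 occurrences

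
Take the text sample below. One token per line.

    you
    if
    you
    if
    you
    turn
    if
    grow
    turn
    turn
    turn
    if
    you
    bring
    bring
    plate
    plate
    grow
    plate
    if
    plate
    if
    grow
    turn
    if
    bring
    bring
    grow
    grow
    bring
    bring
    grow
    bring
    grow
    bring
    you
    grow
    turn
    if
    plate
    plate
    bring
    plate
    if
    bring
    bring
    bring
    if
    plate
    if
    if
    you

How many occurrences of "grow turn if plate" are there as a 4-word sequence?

1

Scanning the 49 overlapping 4-gram windows for "grow turn if plate":
  position 37–40: grow turn if plate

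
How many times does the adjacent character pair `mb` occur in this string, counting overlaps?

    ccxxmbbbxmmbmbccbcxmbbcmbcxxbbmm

Sliding a length-2 window over the 32 characters (31 positions):
  position 5–6: mb
  position 11–12: mb
  position 13–14: mb
  position 20–21: mb
  position 24–25: mb

5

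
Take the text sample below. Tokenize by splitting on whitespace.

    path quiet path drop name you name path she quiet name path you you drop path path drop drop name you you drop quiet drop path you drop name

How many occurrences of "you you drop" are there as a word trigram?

Scanning the 27 overlapping trigram windows for "you you drop":
  position 13–15: you you drop
  position 21–23: you you drop

2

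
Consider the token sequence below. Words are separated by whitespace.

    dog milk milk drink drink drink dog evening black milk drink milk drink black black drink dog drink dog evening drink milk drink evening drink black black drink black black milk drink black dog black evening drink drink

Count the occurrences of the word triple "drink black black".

3

Scanning the 36 overlapping trigram windows for "drink black black":
  position 13–15: drink black black
  position 25–27: drink black black
  position 28–30: drink black black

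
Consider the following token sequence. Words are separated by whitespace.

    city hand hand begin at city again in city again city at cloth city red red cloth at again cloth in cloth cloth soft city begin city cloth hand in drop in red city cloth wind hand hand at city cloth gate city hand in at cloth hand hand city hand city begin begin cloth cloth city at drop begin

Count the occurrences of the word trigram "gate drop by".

Scanning the 58 overlapping trigram windows for "gate drop by":
  (none found)

0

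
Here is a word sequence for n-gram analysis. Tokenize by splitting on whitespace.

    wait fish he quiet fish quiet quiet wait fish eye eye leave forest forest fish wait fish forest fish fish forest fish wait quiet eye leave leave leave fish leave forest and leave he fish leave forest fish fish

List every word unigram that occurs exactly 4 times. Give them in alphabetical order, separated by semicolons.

quiet; wait

Unigram counts meeting the condition (exactly 4 times):
  quiet: 4
  wait: 4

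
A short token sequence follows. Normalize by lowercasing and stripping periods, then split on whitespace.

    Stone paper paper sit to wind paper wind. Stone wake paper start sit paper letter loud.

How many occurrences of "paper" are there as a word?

Scanning the 16 tokens for "paper":
  position 2: paper
  position 3: paper
  position 7: paper
  position 11: paper
  position 14: paper

5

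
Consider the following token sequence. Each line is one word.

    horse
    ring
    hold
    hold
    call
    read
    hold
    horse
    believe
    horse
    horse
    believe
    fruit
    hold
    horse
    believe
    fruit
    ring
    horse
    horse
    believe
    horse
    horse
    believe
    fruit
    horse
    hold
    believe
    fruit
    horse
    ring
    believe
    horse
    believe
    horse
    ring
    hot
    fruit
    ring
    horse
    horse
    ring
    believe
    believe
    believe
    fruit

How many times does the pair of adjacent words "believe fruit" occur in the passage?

Scanning the 45 overlapping bigram windows for "believe fruit":
  position 12–13: believe fruit
  position 16–17: believe fruit
  position 24–25: believe fruit
  position 28–29: believe fruit
  position 45–46: believe fruit

5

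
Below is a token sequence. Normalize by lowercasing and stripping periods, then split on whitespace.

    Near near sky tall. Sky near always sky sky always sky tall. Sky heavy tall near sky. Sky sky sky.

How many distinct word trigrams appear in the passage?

16

20 tokens → 18 trigram windows in total.
Repeated trigrams (each contributes count−1 duplicates):
  sky sky sky: 2
  sky tall sky: 2
2 duplicate windows → 18 − 2 = 16 distinct.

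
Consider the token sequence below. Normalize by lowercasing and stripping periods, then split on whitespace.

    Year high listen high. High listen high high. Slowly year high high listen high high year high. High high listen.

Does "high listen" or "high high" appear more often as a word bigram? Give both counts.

"high listen": 4 occurrences
"high high": 6 occurrences

"high high" (6 vs 4)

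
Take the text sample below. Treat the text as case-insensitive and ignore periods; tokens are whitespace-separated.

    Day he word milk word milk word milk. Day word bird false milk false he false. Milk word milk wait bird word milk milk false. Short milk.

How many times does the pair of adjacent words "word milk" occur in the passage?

5

Scanning the 26 overlapping bigram windows for "word milk":
  position 3–4: word milk
  position 5–6: word milk
  position 7–8: word milk
  position 18–19: word milk
  position 22–23: word milk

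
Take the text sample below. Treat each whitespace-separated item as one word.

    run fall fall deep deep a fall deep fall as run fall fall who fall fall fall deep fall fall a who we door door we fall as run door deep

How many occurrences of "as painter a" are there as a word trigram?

Scanning the 29 overlapping trigram windows for "as painter a":
  (none found)

0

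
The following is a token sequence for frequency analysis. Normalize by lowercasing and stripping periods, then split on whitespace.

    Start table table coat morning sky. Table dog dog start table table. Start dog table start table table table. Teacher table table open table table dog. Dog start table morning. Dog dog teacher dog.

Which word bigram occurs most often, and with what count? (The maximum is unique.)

"table table", 6 times

Bigram frequencies (highest first):
  table table: 6
  start table: 4
  dog dog: 3
  table dog: 2
  dog start: 2
  table start: 2
  … (14 more, each ≤ 1)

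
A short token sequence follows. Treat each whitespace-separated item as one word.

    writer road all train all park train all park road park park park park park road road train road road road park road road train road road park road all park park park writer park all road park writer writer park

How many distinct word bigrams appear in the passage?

17

41 tokens → 40 bigram windows in total.
Repeated bigrams (each contributes count−1 duplicates):
  park park: 6
  road road: 5
  park road: 4
  road park: 4
  all park: 3
  park writer: 2
  road all: 2
  road train: 2
  … (3 more repeated)
23 duplicate windows → 40 − 23 = 17 distinct.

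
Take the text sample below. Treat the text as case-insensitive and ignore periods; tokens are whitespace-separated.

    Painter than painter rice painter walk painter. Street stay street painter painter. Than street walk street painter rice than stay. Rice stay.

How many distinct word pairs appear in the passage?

22 tokens → 21 bigram windows in total.
Repeated bigrams (each contributes count−1 duplicates):
  painter rice: 2
  painter than: 2
  street painter: 2
3 duplicate windows → 21 − 3 = 18 distinct.

18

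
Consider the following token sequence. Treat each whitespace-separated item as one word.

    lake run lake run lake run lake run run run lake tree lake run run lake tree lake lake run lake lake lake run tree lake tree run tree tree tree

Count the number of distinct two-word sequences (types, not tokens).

31 tokens → 30 bigram windows in total.
Repeated bigrams (each contributes count−1 duplicates):
  lake run: 7
  run lake: 6
  lake lake: 3
  lake tree: 3
  run run: 3
  tree lake: 3
  run tree: 2
  tree tree: 2
21 duplicate windows → 30 − 21 = 9 distinct.

9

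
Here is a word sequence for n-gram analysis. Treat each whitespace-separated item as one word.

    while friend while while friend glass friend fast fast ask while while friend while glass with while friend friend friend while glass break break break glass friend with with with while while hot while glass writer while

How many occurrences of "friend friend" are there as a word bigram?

2

Scanning the 36 overlapping bigram windows for "friend friend":
  position 18–19: friend friend
  position 19–20: friend friend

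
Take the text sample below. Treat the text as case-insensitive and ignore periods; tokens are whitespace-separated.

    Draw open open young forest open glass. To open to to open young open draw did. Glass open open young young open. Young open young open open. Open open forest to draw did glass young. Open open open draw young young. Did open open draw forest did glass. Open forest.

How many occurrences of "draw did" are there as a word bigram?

2

Scanning the 49 overlapping bigram windows for "draw did":
  position 15–16: draw did
  position 32–33: draw did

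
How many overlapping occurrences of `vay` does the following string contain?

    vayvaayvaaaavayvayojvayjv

4

Sliding a length-3 window over the 25 characters (23 positions):
  position 1–3: vay
  position 13–15: vay
  position 16–18: vay
  position 21–23: vay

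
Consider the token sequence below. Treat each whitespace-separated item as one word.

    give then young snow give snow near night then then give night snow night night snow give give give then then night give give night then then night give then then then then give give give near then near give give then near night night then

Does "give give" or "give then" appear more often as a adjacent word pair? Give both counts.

"give give": 6 occurrences
"give then": 4 occurrences

"give give" (6 vs 4)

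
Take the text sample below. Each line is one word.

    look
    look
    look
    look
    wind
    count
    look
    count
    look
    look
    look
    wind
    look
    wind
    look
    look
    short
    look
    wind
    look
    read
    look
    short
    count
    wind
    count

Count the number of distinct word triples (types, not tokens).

26 tokens → 24 trigram windows in total.
Repeated trigrams (each contributes count−1 duplicates):
  look look look: 3
  look wind look: 3
  look look wind: 2
5 duplicate windows → 24 − 5 = 19 distinct.

19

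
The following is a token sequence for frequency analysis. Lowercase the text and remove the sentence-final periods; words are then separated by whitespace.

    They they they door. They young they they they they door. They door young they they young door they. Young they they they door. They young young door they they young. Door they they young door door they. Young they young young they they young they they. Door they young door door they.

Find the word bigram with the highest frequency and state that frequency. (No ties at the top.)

Bigram frequencies (highest first):
  they they: 12
  they young: 10
  door they: 9
  young they: 6
  they door: 5
  young door: 5
  … (3 more, each ≤ 2)

"they they", 12 times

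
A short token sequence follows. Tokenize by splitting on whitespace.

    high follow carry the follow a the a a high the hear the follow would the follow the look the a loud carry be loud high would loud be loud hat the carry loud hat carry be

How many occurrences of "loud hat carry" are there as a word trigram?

1

Scanning the 35 overlapping trigram windows for "loud hat carry":
  position 34–36: loud hat carry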